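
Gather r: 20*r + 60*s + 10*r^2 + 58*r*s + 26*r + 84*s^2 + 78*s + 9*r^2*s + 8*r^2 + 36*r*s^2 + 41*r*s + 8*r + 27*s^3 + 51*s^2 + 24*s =r^2*(9*s + 18) + r*(36*s^2 + 99*s + 54) + 27*s^3 + 135*s^2 + 162*s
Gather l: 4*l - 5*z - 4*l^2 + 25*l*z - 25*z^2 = -4*l^2 + l*(25*z + 4) - 25*z^2 - 5*z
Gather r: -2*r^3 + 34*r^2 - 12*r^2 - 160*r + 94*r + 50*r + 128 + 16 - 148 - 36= -2*r^3 + 22*r^2 - 16*r - 40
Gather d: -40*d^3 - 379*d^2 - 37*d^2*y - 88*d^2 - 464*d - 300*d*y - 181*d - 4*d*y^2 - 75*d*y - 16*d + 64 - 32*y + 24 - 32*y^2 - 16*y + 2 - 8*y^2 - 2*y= -40*d^3 + d^2*(-37*y - 467) + d*(-4*y^2 - 375*y - 661) - 40*y^2 - 50*y + 90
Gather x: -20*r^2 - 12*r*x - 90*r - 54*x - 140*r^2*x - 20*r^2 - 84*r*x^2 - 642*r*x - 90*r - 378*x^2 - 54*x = -40*r^2 - 180*r + x^2*(-84*r - 378) + x*(-140*r^2 - 654*r - 108)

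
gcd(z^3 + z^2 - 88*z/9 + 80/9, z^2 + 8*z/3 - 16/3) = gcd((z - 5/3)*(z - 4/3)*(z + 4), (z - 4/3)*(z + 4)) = z^2 + 8*z/3 - 16/3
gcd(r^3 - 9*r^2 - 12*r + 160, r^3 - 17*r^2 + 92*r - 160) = r^2 - 13*r + 40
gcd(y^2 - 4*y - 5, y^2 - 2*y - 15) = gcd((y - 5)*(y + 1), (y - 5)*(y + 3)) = y - 5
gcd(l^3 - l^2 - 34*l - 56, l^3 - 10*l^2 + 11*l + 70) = l^2 - 5*l - 14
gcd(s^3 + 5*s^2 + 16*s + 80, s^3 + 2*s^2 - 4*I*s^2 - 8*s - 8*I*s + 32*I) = s - 4*I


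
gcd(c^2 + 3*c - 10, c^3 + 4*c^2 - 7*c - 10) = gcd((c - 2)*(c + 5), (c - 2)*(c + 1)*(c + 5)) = c^2 + 3*c - 10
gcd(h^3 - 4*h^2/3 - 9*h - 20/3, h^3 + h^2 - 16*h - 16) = h^2 - 3*h - 4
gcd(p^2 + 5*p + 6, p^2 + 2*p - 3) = p + 3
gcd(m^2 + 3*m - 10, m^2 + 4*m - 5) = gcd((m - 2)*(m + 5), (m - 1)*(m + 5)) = m + 5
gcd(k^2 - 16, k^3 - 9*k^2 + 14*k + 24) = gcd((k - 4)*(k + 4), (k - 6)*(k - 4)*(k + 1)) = k - 4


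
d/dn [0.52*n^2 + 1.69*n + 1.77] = 1.04*n + 1.69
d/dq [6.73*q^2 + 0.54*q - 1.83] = 13.46*q + 0.54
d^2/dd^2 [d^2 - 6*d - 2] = 2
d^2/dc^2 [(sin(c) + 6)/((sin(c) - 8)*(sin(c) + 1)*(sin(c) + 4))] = (-4*sin(c)^6 - 41*sin(c)^5 + 92*sin(c)^4 - 130*sin(c)^3 - 3164*sin(c)^2 - 1744*sin(c) + 12096)/((sin(c) - 8)^3*(sin(c) + 1)^2*(sin(c) + 4)^3)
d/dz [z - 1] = 1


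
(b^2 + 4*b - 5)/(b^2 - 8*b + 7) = (b + 5)/(b - 7)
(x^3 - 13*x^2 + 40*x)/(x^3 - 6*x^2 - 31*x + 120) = x*(x - 5)/(x^2 + 2*x - 15)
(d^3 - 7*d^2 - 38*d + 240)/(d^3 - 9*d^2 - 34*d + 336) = (d - 5)/(d - 7)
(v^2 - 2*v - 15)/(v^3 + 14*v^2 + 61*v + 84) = (v - 5)/(v^2 + 11*v + 28)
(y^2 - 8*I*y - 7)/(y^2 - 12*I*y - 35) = (y - I)/(y - 5*I)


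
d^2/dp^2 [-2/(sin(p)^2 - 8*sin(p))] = 4*(2*sin(p) - 12 + 29/sin(p) + 24/sin(p)^2 - 64/sin(p)^3)/(sin(p) - 8)^3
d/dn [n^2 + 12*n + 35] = 2*n + 12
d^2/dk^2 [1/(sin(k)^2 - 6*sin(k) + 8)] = 2*(-2*sin(k)^4 + 9*sin(k)^3 + sin(k)^2 - 42*sin(k) + 28)/(sin(k)^2 - 6*sin(k) + 8)^3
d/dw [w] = 1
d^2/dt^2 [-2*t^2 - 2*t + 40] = -4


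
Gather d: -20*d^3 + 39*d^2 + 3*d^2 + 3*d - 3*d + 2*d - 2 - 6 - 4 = -20*d^3 + 42*d^2 + 2*d - 12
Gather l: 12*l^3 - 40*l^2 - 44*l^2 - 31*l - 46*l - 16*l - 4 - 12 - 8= 12*l^3 - 84*l^2 - 93*l - 24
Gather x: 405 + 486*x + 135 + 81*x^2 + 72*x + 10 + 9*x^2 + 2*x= 90*x^2 + 560*x + 550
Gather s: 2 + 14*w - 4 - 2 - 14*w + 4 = 0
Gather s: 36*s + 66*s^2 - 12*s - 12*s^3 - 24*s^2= -12*s^3 + 42*s^2 + 24*s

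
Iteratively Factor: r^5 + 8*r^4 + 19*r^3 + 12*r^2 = (r)*(r^4 + 8*r^3 + 19*r^2 + 12*r) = r*(r + 1)*(r^3 + 7*r^2 + 12*r) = r*(r + 1)*(r + 3)*(r^2 + 4*r) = r*(r + 1)*(r + 3)*(r + 4)*(r)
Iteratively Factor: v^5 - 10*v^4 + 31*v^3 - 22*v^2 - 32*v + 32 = (v - 4)*(v^4 - 6*v^3 + 7*v^2 + 6*v - 8) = (v - 4)*(v + 1)*(v^3 - 7*v^2 + 14*v - 8) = (v - 4)*(v - 1)*(v + 1)*(v^2 - 6*v + 8) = (v - 4)^2*(v - 1)*(v + 1)*(v - 2)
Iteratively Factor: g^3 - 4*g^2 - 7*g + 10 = (g + 2)*(g^2 - 6*g + 5) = (g - 1)*(g + 2)*(g - 5)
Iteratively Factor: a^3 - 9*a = (a)*(a^2 - 9) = a*(a + 3)*(a - 3)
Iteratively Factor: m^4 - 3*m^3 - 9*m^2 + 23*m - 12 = (m - 4)*(m^3 + m^2 - 5*m + 3) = (m - 4)*(m - 1)*(m^2 + 2*m - 3) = (m - 4)*(m - 1)*(m + 3)*(m - 1)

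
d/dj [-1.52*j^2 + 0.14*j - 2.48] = 0.14 - 3.04*j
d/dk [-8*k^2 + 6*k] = 6 - 16*k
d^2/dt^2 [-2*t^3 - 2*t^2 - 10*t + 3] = -12*t - 4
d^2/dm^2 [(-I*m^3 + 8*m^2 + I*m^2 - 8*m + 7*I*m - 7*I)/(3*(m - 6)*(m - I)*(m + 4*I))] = (m^6*(10 - 10*I) + m^5*(60 + 66*I) + m^4*(-138 + 72*I) + m^3*(2524 + 542*I) + m^2*(-9324 + 3882*I) + m*(8928 - 15228*I) + 12720 + 15736*I)/(3*m^9 + m^8*(-54 + 27*I) + m^7*(279 - 486*I) + m^6*(162 + 3051*I) + m^5*(-5040 - 8262*I) + m^4*(12960 + 15012*I) + m^3*(-19248 - 36936*I) + m^2*(35424 + 46656*I) + m*(20736 - 93312*I) - 41472)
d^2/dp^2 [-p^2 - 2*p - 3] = -2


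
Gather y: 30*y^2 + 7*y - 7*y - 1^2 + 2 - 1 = 30*y^2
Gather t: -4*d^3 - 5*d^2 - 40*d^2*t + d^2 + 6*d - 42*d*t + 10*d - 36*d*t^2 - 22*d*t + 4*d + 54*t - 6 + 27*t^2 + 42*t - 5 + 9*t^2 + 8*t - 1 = -4*d^3 - 4*d^2 + 20*d + t^2*(36 - 36*d) + t*(-40*d^2 - 64*d + 104) - 12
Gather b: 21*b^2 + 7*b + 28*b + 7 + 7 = 21*b^2 + 35*b + 14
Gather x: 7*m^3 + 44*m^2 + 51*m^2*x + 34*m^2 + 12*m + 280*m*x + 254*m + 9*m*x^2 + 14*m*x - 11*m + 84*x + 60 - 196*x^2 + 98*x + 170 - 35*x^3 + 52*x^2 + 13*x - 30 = 7*m^3 + 78*m^2 + 255*m - 35*x^3 + x^2*(9*m - 144) + x*(51*m^2 + 294*m + 195) + 200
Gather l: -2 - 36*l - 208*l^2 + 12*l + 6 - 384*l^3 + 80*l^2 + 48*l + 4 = -384*l^3 - 128*l^2 + 24*l + 8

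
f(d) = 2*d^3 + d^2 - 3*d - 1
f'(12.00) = 885.00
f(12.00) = 3563.00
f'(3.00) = 57.00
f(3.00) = 53.00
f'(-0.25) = -3.12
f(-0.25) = -0.22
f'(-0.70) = -1.46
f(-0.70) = 0.90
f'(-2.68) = 34.73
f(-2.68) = -24.28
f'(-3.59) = 67.15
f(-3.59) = -69.88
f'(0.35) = -1.56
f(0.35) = -1.84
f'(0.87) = 3.28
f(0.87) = -1.54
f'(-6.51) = 238.26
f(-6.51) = -490.88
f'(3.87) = 94.60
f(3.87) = 118.29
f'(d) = 6*d^2 + 2*d - 3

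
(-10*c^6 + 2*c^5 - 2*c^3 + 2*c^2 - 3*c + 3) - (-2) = -10*c^6 + 2*c^5 - 2*c^3 + 2*c^2 - 3*c + 5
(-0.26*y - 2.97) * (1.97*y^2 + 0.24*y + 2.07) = -0.5122*y^3 - 5.9133*y^2 - 1.251*y - 6.1479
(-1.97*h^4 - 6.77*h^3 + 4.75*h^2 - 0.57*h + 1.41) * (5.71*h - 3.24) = -11.2487*h^5 - 32.2739*h^4 + 49.0573*h^3 - 18.6447*h^2 + 9.8979*h - 4.5684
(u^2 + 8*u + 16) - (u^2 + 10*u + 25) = -2*u - 9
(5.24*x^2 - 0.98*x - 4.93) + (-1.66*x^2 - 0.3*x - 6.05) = 3.58*x^2 - 1.28*x - 10.98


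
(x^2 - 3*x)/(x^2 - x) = (x - 3)/(x - 1)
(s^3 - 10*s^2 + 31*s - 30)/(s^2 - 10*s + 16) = (s^2 - 8*s + 15)/(s - 8)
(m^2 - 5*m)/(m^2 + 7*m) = (m - 5)/(m + 7)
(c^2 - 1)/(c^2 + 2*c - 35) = (c^2 - 1)/(c^2 + 2*c - 35)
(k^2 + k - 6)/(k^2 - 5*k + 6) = (k + 3)/(k - 3)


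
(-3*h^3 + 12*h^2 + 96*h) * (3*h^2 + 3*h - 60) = -9*h^5 + 27*h^4 + 504*h^3 - 432*h^2 - 5760*h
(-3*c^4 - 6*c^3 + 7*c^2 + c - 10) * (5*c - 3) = -15*c^5 - 21*c^4 + 53*c^3 - 16*c^2 - 53*c + 30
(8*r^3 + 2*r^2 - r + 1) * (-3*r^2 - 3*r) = -24*r^5 - 30*r^4 - 3*r^3 - 3*r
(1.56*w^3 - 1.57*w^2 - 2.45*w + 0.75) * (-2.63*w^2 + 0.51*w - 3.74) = -4.1028*w^5 + 4.9247*w^4 - 0.1916*w^3 + 2.6498*w^2 + 9.5455*w - 2.805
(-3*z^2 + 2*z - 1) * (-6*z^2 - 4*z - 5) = 18*z^4 + 13*z^2 - 6*z + 5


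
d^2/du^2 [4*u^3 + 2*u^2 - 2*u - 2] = 24*u + 4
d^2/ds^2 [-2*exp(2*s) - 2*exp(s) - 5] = (-8*exp(s) - 2)*exp(s)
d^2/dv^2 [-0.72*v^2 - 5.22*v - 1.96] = -1.44000000000000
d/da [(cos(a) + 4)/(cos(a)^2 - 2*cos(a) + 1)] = (cos(a) + 9)*sin(a)/(cos(a) - 1)^3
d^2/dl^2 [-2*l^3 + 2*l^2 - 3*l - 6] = 4 - 12*l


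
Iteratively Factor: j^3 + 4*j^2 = (j)*(j^2 + 4*j) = j*(j + 4)*(j)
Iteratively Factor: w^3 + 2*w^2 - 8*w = (w)*(w^2 + 2*w - 8) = w*(w + 4)*(w - 2)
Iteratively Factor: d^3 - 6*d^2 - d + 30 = (d + 2)*(d^2 - 8*d + 15) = (d - 5)*(d + 2)*(d - 3)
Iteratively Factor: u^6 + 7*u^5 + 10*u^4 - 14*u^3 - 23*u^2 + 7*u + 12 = (u + 4)*(u^5 + 3*u^4 - 2*u^3 - 6*u^2 + u + 3) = (u + 3)*(u + 4)*(u^4 - 2*u^2 + 1) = (u - 1)*(u + 3)*(u + 4)*(u^3 + u^2 - u - 1) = (u - 1)*(u + 1)*(u + 3)*(u + 4)*(u^2 - 1) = (u - 1)*(u + 1)^2*(u + 3)*(u + 4)*(u - 1)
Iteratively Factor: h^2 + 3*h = (h)*(h + 3)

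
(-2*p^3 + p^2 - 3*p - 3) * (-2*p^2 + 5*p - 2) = 4*p^5 - 12*p^4 + 15*p^3 - 11*p^2 - 9*p + 6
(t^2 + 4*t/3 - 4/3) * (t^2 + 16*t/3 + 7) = t^4 + 20*t^3/3 + 115*t^2/9 + 20*t/9 - 28/3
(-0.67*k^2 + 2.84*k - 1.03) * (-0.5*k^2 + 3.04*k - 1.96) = 0.335*k^4 - 3.4568*k^3 + 10.4618*k^2 - 8.6976*k + 2.0188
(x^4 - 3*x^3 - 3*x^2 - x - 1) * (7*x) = 7*x^5 - 21*x^4 - 21*x^3 - 7*x^2 - 7*x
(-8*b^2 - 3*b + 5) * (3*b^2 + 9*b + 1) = -24*b^4 - 81*b^3 - 20*b^2 + 42*b + 5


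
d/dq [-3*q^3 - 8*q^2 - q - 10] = -9*q^2 - 16*q - 1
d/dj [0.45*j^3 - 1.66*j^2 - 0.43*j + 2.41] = 1.35*j^2 - 3.32*j - 0.43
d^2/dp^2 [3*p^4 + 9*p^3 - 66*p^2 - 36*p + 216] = 36*p^2 + 54*p - 132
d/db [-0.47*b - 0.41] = -0.470000000000000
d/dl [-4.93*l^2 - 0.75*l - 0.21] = -9.86*l - 0.75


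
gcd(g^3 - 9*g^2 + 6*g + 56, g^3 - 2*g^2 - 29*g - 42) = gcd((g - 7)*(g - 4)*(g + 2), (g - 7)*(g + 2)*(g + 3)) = g^2 - 5*g - 14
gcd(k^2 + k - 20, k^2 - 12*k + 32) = k - 4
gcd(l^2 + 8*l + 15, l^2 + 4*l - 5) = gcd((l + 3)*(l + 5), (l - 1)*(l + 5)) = l + 5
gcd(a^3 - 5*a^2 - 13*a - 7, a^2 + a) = a + 1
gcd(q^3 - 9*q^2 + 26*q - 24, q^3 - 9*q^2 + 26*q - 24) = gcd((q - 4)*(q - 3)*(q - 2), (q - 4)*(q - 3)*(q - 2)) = q^3 - 9*q^2 + 26*q - 24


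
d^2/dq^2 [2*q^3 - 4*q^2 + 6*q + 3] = 12*q - 8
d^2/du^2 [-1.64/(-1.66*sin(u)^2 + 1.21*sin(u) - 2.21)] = (-18.076736*sin(u)^4 + 9.882312*sin(u)^3 + 48.779996*sin(u)^2 - 24.150148*sin(u) - 7.23076)/(1.66*sin(u)^2 - 1.21*sin(u) + 2.21)^3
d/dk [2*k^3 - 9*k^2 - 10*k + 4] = 6*k^2 - 18*k - 10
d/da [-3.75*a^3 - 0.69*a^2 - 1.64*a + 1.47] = -11.25*a^2 - 1.38*a - 1.64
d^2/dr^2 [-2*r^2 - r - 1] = -4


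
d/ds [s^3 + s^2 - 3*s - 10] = 3*s^2 + 2*s - 3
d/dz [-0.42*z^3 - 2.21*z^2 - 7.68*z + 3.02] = -1.26*z^2 - 4.42*z - 7.68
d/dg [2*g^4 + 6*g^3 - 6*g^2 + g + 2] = 8*g^3 + 18*g^2 - 12*g + 1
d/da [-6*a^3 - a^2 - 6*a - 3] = -18*a^2 - 2*a - 6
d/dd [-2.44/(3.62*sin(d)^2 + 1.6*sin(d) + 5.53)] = (17.6656*sin(d) + 3.904)*cos(d)/(3.62*sin(d)^2 + 1.6*sin(d) + 5.53)^2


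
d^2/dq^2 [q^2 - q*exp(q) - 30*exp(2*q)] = -q*exp(q) - 120*exp(2*q) - 2*exp(q) + 2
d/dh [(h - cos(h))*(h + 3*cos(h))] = -2*h*sin(h) + 2*h + 3*sin(2*h) + 2*cos(h)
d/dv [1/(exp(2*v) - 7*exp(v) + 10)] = (7 - 2*exp(v))*exp(v)/(exp(2*v) - 7*exp(v) + 10)^2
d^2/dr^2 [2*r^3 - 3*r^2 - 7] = 12*r - 6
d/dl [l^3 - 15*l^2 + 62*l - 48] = 3*l^2 - 30*l + 62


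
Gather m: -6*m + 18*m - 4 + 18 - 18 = 12*m - 4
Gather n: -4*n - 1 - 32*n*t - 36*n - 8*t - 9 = n*(-32*t - 40) - 8*t - 10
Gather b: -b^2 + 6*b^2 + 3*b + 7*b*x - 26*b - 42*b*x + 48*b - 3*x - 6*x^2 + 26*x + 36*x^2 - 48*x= 5*b^2 + b*(25 - 35*x) + 30*x^2 - 25*x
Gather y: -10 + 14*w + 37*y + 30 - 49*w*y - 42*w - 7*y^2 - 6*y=-28*w - 7*y^2 + y*(31 - 49*w) + 20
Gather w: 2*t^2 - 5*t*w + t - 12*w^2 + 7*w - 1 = 2*t^2 + t - 12*w^2 + w*(7 - 5*t) - 1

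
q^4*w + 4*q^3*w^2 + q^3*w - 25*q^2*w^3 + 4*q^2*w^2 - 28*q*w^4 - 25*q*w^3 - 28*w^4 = (q - 4*w)*(q + w)*(q + 7*w)*(q*w + w)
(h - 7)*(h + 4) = h^2 - 3*h - 28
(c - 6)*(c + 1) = c^2 - 5*c - 6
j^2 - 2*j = j*(j - 2)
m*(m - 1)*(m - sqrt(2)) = m^3 - sqrt(2)*m^2 - m^2 + sqrt(2)*m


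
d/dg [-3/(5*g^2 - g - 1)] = 3*(10*g - 1)/(-5*g^2 + g + 1)^2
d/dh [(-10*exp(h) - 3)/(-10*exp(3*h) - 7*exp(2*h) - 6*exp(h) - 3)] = (-200*exp(3*h) - 160*exp(2*h) - 42*exp(h) + 12)*exp(h)/(100*exp(6*h) + 140*exp(5*h) + 169*exp(4*h) + 144*exp(3*h) + 78*exp(2*h) + 36*exp(h) + 9)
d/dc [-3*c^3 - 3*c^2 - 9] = 3*c*(-3*c - 2)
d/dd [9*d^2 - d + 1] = 18*d - 1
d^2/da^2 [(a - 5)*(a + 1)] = 2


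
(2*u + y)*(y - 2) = 2*u*y - 4*u + y^2 - 2*y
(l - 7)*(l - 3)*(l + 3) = l^3 - 7*l^2 - 9*l + 63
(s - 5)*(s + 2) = s^2 - 3*s - 10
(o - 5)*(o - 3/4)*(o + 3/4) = o^3 - 5*o^2 - 9*o/16 + 45/16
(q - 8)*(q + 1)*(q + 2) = q^3 - 5*q^2 - 22*q - 16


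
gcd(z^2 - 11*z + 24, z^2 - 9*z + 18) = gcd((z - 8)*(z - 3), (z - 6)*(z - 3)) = z - 3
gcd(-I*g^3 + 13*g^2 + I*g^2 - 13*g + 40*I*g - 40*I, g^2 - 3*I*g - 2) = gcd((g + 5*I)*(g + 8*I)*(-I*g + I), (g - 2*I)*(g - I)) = 1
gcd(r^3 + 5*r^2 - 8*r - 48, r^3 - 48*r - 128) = r^2 + 8*r + 16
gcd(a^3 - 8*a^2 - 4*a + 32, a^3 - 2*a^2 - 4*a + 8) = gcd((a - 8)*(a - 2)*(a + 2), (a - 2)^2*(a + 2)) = a^2 - 4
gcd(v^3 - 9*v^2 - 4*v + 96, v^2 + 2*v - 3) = v + 3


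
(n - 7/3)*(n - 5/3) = n^2 - 4*n + 35/9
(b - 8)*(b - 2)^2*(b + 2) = b^4 - 10*b^3 + 12*b^2 + 40*b - 64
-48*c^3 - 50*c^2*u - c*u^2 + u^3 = (-8*c + u)*(c + u)*(6*c + u)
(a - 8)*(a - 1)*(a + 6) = a^3 - 3*a^2 - 46*a + 48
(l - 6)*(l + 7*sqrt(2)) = l^2 - 6*l + 7*sqrt(2)*l - 42*sqrt(2)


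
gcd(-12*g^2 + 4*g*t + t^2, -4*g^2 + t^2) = -2*g + t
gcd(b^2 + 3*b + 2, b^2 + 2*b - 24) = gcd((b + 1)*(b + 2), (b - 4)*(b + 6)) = 1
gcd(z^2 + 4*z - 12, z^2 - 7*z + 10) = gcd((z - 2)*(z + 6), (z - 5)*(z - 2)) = z - 2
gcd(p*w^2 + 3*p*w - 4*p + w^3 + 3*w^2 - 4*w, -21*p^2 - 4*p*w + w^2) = 1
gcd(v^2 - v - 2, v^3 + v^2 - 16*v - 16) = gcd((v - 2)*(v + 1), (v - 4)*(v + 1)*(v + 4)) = v + 1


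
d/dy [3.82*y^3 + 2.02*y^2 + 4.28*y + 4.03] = 11.46*y^2 + 4.04*y + 4.28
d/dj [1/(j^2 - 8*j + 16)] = 2*(4 - j)/(j^2 - 8*j + 16)^2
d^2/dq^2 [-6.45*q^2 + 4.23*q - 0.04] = -12.9000000000000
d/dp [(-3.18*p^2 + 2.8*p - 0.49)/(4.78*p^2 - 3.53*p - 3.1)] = (-2.1586*p^2 + 24.4004*p - 10.4097)/(22.8484*p^4 - 33.7468*p^3 - 17.1751*p^2 + 21.886*p + 9.61)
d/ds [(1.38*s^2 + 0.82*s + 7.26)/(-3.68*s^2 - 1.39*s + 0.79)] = (1.0994*s^2 + 55.614*s + 10.7392)/(13.5424*s^4 + 10.2304*s^3 - 3.8823*s^2 - 2.1962*s + 0.6241)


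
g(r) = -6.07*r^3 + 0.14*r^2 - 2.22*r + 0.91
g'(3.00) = -165.27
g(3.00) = -168.38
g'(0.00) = -2.22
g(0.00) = 0.91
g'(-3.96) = -288.89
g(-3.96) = 388.84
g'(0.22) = -3.04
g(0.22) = 0.36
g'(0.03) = -2.23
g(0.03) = 0.84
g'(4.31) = -339.28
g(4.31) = -492.04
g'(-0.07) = -2.33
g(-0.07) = 1.07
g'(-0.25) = -3.43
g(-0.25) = 1.57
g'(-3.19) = -188.42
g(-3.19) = 206.46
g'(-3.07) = -174.71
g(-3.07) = 184.68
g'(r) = -18.21*r^2 + 0.28*r - 2.22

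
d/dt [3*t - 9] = 3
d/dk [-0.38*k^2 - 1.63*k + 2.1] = -0.76*k - 1.63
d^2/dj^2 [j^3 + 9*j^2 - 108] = 6*j + 18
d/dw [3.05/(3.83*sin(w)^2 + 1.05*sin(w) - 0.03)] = -(23.363*sin(w) + 3.2025)*cos(w)/(3.83*sin(w)^2 + 1.05*sin(w) - 0.03)^2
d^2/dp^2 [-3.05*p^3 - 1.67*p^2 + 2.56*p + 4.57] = -18.3*p - 3.34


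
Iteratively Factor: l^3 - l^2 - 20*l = (l - 5)*(l^2 + 4*l) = l*(l - 5)*(l + 4)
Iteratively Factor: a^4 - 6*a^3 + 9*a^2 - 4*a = (a - 4)*(a^3 - 2*a^2 + a) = (a - 4)*(a - 1)*(a^2 - a) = a*(a - 4)*(a - 1)*(a - 1)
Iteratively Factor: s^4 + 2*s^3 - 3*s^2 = (s - 1)*(s^3 + 3*s^2) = (s - 1)*(s + 3)*(s^2) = s*(s - 1)*(s + 3)*(s)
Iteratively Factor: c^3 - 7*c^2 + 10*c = (c)*(c^2 - 7*c + 10) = c*(c - 5)*(c - 2)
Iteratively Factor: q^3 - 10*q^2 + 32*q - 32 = (q - 4)*(q^2 - 6*q + 8) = (q - 4)^2*(q - 2)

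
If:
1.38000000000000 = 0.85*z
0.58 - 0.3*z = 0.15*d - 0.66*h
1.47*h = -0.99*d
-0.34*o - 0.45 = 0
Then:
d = 0.16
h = -0.11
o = -1.32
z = 1.62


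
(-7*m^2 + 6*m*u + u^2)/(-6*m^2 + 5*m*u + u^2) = (7*m + u)/(6*m + u)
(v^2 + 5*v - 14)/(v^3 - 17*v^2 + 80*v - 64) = (v^2 + 5*v - 14)/(v^3 - 17*v^2 + 80*v - 64)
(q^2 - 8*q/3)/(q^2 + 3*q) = (q - 8/3)/(q + 3)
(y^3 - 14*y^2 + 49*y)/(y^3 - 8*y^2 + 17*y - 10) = y*(y^2 - 14*y + 49)/(y^3 - 8*y^2 + 17*y - 10)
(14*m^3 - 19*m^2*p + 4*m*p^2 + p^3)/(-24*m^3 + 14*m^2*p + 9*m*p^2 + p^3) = (-14*m^2 + 5*m*p + p^2)/(24*m^2 + 10*m*p + p^2)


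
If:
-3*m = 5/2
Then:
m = -5/6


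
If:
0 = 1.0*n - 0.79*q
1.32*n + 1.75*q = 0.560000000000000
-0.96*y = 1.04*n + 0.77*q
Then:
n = 0.16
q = 0.20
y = -0.33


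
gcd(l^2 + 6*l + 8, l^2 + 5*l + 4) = l + 4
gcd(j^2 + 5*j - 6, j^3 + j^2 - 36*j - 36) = j + 6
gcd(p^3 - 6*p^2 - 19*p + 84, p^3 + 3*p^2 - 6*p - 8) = p + 4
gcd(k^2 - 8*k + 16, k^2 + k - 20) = k - 4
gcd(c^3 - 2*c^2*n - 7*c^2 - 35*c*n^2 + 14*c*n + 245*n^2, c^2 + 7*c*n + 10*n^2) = c + 5*n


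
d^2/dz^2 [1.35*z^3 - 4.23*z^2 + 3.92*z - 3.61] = 8.1*z - 8.46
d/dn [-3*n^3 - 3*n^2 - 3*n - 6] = -9*n^2 - 6*n - 3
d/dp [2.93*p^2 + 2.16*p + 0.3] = 5.86*p + 2.16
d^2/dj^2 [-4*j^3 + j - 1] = -24*j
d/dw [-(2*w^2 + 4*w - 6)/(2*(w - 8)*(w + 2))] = 2*(4*w^2 + 13*w + 25)/(w^4 - 12*w^3 + 4*w^2 + 192*w + 256)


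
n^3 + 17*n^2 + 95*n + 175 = (n + 5)^2*(n + 7)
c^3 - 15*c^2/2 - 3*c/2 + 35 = (c - 7)*(c - 5/2)*(c + 2)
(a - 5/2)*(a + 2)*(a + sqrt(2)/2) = a^3 - a^2/2 + sqrt(2)*a^2/2 - 5*a - sqrt(2)*a/4 - 5*sqrt(2)/2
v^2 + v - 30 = (v - 5)*(v + 6)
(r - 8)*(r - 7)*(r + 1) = r^3 - 14*r^2 + 41*r + 56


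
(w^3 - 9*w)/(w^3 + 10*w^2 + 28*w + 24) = w*(w^2 - 9)/(w^3 + 10*w^2 + 28*w + 24)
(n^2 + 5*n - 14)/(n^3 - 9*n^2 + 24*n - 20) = (n + 7)/(n^2 - 7*n + 10)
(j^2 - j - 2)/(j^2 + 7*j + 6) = (j - 2)/(j + 6)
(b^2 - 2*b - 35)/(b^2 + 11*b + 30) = (b - 7)/(b + 6)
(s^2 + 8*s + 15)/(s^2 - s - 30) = (s + 3)/(s - 6)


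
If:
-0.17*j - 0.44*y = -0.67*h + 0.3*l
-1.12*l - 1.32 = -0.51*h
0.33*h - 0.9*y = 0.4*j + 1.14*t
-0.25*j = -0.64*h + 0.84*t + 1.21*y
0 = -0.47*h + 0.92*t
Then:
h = -0.58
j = 1.11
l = -1.44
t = -0.30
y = -0.33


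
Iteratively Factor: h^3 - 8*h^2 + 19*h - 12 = (h - 3)*(h^2 - 5*h + 4) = (h - 4)*(h - 3)*(h - 1)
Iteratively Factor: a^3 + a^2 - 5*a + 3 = (a - 1)*(a^2 + 2*a - 3) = (a - 1)^2*(a + 3)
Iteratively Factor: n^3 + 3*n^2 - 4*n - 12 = (n + 2)*(n^2 + n - 6) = (n - 2)*(n + 2)*(n + 3)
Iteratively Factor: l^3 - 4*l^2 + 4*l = (l - 2)*(l^2 - 2*l) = l*(l - 2)*(l - 2)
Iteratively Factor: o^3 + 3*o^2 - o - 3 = (o + 1)*(o^2 + 2*o - 3) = (o - 1)*(o + 1)*(o + 3)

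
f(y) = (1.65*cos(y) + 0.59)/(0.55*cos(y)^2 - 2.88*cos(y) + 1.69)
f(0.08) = -3.52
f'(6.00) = 2.62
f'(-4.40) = -0.63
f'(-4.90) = -3.10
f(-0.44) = -4.47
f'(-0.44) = 6.21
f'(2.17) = -0.31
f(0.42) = -4.36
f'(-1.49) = 2.07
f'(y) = (1.1*sin(y)*cos(y) - 2.88*sin(y))*(1.65*cos(y) + 0.59)/(0.55*cos(y)^2 - 2.88*cos(y) + 1.69)^2 - 1.65*sin(y)/(0.55*cos(y)^2 - 2.88*cos(y) + 1.69)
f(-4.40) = 0.03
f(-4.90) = 0.77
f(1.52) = 0.44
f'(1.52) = -1.86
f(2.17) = -0.10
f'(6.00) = 2.62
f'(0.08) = -0.58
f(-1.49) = 0.49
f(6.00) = -3.83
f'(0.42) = -5.53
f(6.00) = -3.83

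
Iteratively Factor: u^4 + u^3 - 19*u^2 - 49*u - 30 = (u + 3)*(u^3 - 2*u^2 - 13*u - 10) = (u + 2)*(u + 3)*(u^2 - 4*u - 5) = (u - 5)*(u + 2)*(u + 3)*(u + 1)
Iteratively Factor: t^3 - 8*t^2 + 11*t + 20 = (t + 1)*(t^2 - 9*t + 20) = (t - 5)*(t + 1)*(t - 4)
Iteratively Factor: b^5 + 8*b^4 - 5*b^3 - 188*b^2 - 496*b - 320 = (b - 5)*(b^4 + 13*b^3 + 60*b^2 + 112*b + 64) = (b - 5)*(b + 1)*(b^3 + 12*b^2 + 48*b + 64) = (b - 5)*(b + 1)*(b + 4)*(b^2 + 8*b + 16) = (b - 5)*(b + 1)*(b + 4)^2*(b + 4)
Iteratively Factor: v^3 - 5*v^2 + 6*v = (v - 2)*(v^2 - 3*v) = v*(v - 2)*(v - 3)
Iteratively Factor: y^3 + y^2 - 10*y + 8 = (y - 2)*(y^2 + 3*y - 4) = (y - 2)*(y - 1)*(y + 4)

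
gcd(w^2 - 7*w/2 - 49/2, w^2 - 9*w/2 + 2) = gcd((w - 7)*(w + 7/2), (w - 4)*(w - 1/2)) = 1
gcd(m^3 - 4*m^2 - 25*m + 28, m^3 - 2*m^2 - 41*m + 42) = m^2 - 8*m + 7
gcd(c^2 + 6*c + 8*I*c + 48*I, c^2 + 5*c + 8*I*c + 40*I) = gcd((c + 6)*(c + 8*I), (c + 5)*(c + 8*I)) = c + 8*I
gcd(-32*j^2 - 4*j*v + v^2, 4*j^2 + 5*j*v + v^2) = 4*j + v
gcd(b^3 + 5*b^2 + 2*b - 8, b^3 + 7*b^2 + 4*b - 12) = b^2 + b - 2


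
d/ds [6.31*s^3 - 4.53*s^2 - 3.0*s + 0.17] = 18.93*s^2 - 9.06*s - 3.0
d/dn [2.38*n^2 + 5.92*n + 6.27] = 4.76*n + 5.92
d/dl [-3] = 0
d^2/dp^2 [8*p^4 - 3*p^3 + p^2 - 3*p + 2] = 96*p^2 - 18*p + 2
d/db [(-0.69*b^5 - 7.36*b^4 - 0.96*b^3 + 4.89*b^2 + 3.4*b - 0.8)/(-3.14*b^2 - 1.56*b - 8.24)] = (6.4998*b^6 + 50.5264*b^5 + 65.8872*b^4 + 245.5808*b^3 + 26.7788*b^2 - 85.6112*b - 29.264)/(9.8596*b^4 + 9.7968*b^3 + 54.1808*b^2 + 25.7088*b + 67.8976)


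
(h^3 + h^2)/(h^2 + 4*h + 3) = h^2/(h + 3)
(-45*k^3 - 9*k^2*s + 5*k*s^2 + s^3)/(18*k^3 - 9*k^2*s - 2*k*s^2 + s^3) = (5*k + s)/(-2*k + s)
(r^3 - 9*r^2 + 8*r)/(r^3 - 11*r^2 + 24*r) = (r - 1)/(r - 3)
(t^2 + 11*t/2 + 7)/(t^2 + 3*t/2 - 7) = (t + 2)/(t - 2)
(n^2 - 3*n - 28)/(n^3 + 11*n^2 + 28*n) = (n - 7)/(n*(n + 7))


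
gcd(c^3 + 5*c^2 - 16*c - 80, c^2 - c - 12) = c - 4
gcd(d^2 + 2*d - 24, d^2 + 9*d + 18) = d + 6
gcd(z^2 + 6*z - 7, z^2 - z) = z - 1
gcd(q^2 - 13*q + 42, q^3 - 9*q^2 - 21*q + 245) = q - 7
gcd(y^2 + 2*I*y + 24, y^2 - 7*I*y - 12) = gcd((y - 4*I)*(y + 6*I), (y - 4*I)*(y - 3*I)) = y - 4*I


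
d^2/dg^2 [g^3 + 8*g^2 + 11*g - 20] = 6*g + 16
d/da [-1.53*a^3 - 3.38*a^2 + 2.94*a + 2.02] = -4.59*a^2 - 6.76*a + 2.94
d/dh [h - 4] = 1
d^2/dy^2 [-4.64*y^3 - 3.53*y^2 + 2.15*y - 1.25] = -27.84*y - 7.06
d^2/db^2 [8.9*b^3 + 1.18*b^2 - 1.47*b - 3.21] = 53.4*b + 2.36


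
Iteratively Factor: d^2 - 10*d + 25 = (d - 5)*(d - 5)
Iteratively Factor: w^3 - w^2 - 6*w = (w - 3)*(w^2 + 2*w) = (w - 3)*(w + 2)*(w)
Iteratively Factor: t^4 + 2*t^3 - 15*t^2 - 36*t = (t)*(t^3 + 2*t^2 - 15*t - 36) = t*(t - 4)*(t^2 + 6*t + 9) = t*(t - 4)*(t + 3)*(t + 3)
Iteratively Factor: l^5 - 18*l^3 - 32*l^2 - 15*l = (l + 3)*(l^4 - 3*l^3 - 9*l^2 - 5*l) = l*(l + 3)*(l^3 - 3*l^2 - 9*l - 5) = l*(l + 1)*(l + 3)*(l^2 - 4*l - 5) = l*(l + 1)^2*(l + 3)*(l - 5)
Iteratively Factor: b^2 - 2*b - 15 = (b - 5)*(b + 3)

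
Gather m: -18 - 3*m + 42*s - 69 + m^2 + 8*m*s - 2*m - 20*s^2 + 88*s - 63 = m^2 + m*(8*s - 5) - 20*s^2 + 130*s - 150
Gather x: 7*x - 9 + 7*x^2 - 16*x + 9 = 7*x^2 - 9*x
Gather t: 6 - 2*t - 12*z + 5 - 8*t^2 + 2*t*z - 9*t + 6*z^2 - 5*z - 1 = -8*t^2 + t*(2*z - 11) + 6*z^2 - 17*z + 10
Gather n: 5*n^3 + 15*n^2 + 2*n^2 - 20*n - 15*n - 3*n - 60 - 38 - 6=5*n^3 + 17*n^2 - 38*n - 104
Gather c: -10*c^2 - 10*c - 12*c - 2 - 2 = -10*c^2 - 22*c - 4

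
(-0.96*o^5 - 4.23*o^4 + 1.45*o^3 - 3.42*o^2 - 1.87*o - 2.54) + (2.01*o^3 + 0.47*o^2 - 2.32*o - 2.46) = -0.96*o^5 - 4.23*o^4 + 3.46*o^3 - 2.95*o^2 - 4.19*o - 5.0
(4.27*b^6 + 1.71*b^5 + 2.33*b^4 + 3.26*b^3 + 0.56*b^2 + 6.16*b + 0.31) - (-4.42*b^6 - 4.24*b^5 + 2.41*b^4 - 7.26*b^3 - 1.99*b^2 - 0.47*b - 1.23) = 8.69*b^6 + 5.95*b^5 - 0.0800000000000001*b^4 + 10.52*b^3 + 2.55*b^2 + 6.63*b + 1.54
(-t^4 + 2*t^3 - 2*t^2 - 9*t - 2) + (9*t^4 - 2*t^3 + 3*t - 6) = 8*t^4 - 2*t^2 - 6*t - 8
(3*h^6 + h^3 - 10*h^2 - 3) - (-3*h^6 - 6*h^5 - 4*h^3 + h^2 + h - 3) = 6*h^6 + 6*h^5 + 5*h^3 - 11*h^2 - h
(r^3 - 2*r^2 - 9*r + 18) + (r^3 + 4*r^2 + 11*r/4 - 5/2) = 2*r^3 + 2*r^2 - 25*r/4 + 31/2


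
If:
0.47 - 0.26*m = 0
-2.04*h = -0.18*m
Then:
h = 0.16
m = 1.81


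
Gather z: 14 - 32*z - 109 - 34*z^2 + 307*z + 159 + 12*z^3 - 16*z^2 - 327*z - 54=12*z^3 - 50*z^2 - 52*z + 10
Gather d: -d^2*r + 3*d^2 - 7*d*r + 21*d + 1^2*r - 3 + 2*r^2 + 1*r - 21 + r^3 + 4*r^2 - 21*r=d^2*(3 - r) + d*(21 - 7*r) + r^3 + 6*r^2 - 19*r - 24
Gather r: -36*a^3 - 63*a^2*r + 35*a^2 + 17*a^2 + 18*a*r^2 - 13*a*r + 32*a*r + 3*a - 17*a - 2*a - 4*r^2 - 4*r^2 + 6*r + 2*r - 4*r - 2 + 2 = -36*a^3 + 52*a^2 - 16*a + r^2*(18*a - 8) + r*(-63*a^2 + 19*a + 4)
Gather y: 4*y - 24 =4*y - 24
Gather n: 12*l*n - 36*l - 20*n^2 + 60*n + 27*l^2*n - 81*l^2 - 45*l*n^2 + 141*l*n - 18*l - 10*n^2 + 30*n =-81*l^2 - 54*l + n^2*(-45*l - 30) + n*(27*l^2 + 153*l + 90)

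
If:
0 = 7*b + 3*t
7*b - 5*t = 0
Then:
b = 0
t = 0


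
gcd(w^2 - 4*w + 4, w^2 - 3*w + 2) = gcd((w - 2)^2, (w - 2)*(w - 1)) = w - 2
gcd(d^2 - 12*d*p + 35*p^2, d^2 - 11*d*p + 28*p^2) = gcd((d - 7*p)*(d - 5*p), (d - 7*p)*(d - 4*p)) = -d + 7*p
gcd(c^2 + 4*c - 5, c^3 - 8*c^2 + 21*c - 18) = 1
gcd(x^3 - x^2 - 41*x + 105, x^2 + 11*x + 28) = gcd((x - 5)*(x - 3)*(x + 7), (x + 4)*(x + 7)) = x + 7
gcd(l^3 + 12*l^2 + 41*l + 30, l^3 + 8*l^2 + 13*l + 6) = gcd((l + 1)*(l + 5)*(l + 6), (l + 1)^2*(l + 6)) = l^2 + 7*l + 6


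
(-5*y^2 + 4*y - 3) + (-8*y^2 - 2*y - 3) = -13*y^2 + 2*y - 6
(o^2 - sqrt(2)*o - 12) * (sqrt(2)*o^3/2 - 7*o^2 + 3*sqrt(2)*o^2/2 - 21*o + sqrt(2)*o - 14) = sqrt(2)*o^5/2 - 8*o^4 + 3*sqrt(2)*o^4/2 - 24*o^3 + 2*sqrt(2)*o^3 + 3*sqrt(2)*o^2 + 68*o^2 + 2*sqrt(2)*o + 252*o + 168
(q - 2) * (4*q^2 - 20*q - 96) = 4*q^3 - 28*q^2 - 56*q + 192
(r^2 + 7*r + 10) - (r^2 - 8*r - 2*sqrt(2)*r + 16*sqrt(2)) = 2*sqrt(2)*r + 15*r - 16*sqrt(2) + 10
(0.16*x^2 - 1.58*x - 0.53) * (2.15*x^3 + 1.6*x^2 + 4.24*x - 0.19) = 0.344*x^5 - 3.141*x^4 - 2.9891*x^3 - 7.5776*x^2 - 1.947*x + 0.1007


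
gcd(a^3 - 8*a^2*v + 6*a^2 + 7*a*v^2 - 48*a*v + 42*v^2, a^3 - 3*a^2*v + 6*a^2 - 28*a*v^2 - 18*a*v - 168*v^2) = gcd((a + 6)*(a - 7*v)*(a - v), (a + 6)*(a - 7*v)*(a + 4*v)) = -a^2 + 7*a*v - 6*a + 42*v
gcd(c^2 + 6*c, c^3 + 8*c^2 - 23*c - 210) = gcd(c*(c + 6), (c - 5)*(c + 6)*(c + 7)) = c + 6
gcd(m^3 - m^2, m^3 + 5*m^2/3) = m^2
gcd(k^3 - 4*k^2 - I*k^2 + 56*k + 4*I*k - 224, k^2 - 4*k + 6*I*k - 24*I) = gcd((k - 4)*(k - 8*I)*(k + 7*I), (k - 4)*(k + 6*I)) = k - 4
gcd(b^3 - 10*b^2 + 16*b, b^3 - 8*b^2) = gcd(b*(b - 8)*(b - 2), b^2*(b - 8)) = b^2 - 8*b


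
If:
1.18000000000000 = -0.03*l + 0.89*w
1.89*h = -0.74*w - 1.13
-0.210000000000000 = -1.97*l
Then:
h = -1.12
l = 0.11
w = 1.33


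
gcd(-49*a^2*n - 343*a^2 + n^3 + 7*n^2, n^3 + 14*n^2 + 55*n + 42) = n + 7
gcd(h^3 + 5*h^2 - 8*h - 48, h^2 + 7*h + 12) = h + 4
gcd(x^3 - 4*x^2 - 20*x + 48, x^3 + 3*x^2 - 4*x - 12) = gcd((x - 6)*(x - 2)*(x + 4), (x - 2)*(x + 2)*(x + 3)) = x - 2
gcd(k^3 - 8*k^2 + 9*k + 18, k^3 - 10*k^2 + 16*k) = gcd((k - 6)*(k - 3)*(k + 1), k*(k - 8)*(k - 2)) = 1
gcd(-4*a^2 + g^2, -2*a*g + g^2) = 2*a - g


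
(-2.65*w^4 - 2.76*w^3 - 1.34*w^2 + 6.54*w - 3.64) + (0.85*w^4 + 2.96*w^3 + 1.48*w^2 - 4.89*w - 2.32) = -1.8*w^4 + 0.2*w^3 + 0.14*w^2 + 1.65*w - 5.96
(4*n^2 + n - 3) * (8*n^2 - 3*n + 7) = 32*n^4 - 4*n^3 + n^2 + 16*n - 21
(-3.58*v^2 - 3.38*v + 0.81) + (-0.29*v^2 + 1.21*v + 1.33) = -3.87*v^2 - 2.17*v + 2.14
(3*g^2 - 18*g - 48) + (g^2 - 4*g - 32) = 4*g^2 - 22*g - 80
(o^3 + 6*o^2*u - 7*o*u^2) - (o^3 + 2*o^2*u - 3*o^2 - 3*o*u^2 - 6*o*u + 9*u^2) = 4*o^2*u + 3*o^2 - 4*o*u^2 + 6*o*u - 9*u^2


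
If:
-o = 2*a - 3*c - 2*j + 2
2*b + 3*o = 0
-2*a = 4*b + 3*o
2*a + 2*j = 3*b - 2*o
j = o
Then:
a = 0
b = 0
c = 2/3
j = 0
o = 0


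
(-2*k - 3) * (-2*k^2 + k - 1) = 4*k^3 + 4*k^2 - k + 3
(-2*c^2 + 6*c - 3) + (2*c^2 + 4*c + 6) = 10*c + 3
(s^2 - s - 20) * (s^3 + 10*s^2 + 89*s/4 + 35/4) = s^5 + 9*s^4 - 31*s^3/4 - 427*s^2/2 - 1815*s/4 - 175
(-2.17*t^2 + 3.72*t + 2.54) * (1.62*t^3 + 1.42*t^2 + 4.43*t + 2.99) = -3.5154*t^5 + 2.945*t^4 - 0.215899999999998*t^3 + 13.5981*t^2 + 22.375*t + 7.5946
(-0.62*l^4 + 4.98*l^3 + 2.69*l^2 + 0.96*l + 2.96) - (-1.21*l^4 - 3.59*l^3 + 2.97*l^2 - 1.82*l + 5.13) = 0.59*l^4 + 8.57*l^3 - 0.28*l^2 + 2.78*l - 2.17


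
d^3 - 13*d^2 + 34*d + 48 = (d - 8)*(d - 6)*(d + 1)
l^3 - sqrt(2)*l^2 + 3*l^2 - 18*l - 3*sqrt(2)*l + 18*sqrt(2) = (l - 3)*(l + 6)*(l - sqrt(2))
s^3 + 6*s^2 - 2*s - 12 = (s + 6)*(s - sqrt(2))*(s + sqrt(2))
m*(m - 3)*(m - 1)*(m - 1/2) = m^4 - 9*m^3/2 + 5*m^2 - 3*m/2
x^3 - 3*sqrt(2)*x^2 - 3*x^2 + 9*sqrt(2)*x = x*(x - 3)*(x - 3*sqrt(2))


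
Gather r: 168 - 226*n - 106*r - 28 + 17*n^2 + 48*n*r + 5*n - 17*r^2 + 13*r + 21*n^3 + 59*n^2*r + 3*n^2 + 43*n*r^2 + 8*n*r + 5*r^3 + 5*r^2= 21*n^3 + 20*n^2 - 221*n + 5*r^3 + r^2*(43*n - 12) + r*(59*n^2 + 56*n - 93) + 140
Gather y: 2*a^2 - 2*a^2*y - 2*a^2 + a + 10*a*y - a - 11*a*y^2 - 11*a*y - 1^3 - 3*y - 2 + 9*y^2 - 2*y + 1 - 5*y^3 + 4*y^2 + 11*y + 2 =-5*y^3 + y^2*(13 - 11*a) + y*(-2*a^2 - a + 6)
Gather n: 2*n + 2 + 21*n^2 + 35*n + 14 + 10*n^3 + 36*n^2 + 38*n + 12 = 10*n^3 + 57*n^2 + 75*n + 28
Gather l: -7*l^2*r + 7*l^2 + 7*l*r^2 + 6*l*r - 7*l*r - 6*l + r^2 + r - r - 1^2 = l^2*(7 - 7*r) + l*(7*r^2 - r - 6) + r^2 - 1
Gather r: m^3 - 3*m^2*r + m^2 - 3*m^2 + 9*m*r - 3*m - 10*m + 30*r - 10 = m^3 - 2*m^2 - 13*m + r*(-3*m^2 + 9*m + 30) - 10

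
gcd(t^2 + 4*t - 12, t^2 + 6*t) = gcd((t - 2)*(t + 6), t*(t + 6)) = t + 6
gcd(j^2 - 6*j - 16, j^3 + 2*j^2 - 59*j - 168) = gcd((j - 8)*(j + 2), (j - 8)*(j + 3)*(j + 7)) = j - 8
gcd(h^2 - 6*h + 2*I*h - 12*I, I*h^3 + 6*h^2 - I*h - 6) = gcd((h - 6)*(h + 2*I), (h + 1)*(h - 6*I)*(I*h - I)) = 1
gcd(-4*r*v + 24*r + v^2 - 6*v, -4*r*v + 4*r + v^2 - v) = 4*r - v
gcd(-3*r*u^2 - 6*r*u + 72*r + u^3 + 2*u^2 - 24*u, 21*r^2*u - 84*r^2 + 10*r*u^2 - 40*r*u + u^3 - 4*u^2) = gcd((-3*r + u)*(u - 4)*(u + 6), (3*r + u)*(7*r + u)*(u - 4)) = u - 4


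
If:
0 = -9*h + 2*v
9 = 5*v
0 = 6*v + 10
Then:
No Solution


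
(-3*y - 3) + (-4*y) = -7*y - 3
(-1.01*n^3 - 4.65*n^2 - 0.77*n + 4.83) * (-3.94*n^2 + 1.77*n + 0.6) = 3.9794*n^5 + 16.5333*n^4 - 5.8027*n^3 - 23.1831*n^2 + 8.0871*n + 2.898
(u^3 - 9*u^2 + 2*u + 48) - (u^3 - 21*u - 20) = -9*u^2 + 23*u + 68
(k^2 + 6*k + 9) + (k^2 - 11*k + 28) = 2*k^2 - 5*k + 37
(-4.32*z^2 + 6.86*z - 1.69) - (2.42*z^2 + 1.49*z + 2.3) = -6.74*z^2 + 5.37*z - 3.99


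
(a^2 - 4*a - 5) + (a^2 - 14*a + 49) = 2*a^2 - 18*a + 44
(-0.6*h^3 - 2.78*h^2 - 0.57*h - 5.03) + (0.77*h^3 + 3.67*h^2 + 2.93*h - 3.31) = 0.17*h^3 + 0.89*h^2 + 2.36*h - 8.34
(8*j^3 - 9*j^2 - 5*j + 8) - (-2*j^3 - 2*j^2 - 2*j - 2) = 10*j^3 - 7*j^2 - 3*j + 10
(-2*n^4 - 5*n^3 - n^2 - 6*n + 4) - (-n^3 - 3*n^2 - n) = -2*n^4 - 4*n^3 + 2*n^2 - 5*n + 4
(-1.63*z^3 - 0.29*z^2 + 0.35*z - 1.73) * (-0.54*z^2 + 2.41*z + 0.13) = 0.8802*z^5 - 3.7717*z^4 - 1.0998*z^3 + 1.74*z^2 - 4.1238*z - 0.2249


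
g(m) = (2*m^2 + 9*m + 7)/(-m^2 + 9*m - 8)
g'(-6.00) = 0.10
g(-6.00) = -0.26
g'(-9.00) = 0.08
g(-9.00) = -0.52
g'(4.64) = 2.43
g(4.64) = 7.51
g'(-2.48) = 0.06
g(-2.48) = 0.08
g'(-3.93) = 0.10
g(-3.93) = -0.04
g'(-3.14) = 0.09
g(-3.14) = 0.03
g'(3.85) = 1.40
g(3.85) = 6.03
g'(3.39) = 0.94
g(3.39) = 5.49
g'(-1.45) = -0.10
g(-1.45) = 0.08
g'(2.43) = -0.30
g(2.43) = 5.11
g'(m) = (2*m - 9)*(2*m^2 + 9*m + 7)/(-m^2 + 9*m - 8)^2 + (4*m + 9)/(-m^2 + 9*m - 8) = 9*(3*m^2 - 2*m - 15)/(m^4 - 18*m^3 + 97*m^2 - 144*m + 64)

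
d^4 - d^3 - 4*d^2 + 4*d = d*(d - 2)*(d - 1)*(d + 2)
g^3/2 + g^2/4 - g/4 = g*(g/2 + 1/2)*(g - 1/2)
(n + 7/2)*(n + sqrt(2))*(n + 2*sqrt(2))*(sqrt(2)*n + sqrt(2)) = sqrt(2)*n^4 + 6*n^3 + 9*sqrt(2)*n^3/2 + 15*sqrt(2)*n^2/2 + 27*n^2 + 21*n + 18*sqrt(2)*n + 14*sqrt(2)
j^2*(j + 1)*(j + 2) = j^4 + 3*j^3 + 2*j^2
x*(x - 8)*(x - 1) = x^3 - 9*x^2 + 8*x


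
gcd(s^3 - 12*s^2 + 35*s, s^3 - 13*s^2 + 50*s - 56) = s - 7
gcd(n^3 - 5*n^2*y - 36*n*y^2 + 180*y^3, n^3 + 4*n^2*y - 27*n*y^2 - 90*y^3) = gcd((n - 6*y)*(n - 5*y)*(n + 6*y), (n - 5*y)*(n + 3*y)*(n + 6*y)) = -n^2 - n*y + 30*y^2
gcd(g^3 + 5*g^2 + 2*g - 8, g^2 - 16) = g + 4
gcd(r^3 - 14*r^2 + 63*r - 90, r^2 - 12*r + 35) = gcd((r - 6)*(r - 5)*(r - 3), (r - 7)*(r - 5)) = r - 5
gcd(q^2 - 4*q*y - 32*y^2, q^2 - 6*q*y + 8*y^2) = 1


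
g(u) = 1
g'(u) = 0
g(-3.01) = 1.00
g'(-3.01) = 0.00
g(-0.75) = 1.00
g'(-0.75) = 0.00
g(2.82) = 1.00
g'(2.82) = 0.00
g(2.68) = 1.00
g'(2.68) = 0.00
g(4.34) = 1.00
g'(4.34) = 0.00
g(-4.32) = 1.00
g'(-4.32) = 0.00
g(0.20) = 1.00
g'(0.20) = 0.00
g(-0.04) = 1.00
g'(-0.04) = 0.00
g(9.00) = 1.00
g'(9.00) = 0.00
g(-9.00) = 1.00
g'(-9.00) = 0.00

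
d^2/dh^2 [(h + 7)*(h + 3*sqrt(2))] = 2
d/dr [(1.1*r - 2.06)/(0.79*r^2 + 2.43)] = (-0.869*r^2 + 3.2548*r + 2.673)/(0.6241*r^4 + 3.8394*r^2 + 5.9049)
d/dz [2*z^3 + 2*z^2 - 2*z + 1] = 6*z^2 + 4*z - 2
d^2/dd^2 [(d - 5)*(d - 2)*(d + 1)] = 6*d - 12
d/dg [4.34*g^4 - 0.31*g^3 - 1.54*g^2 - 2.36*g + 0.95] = 17.36*g^3 - 0.93*g^2 - 3.08*g - 2.36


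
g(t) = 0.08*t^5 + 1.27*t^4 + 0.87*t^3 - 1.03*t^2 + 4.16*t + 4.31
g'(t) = 0.4*t^4 + 5.08*t^3 + 2.61*t^2 - 2.06*t + 4.16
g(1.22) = 12.46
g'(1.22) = 15.64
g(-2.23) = 7.26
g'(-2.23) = -24.71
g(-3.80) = 127.31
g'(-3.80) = -145.67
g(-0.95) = -0.34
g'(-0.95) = 4.44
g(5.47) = 1667.38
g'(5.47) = 1260.52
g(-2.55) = 17.65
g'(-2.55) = -40.94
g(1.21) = 12.31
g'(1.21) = 15.35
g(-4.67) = 300.17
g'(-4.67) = -256.43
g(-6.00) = 778.19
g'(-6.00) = -468.40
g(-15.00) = 317.66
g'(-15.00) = 3727.31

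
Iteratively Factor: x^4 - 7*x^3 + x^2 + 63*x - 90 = (x - 2)*(x^3 - 5*x^2 - 9*x + 45) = (x - 5)*(x - 2)*(x^2 - 9) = (x - 5)*(x - 2)*(x + 3)*(x - 3)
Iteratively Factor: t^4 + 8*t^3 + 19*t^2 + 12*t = (t)*(t^3 + 8*t^2 + 19*t + 12) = t*(t + 1)*(t^2 + 7*t + 12) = t*(t + 1)*(t + 4)*(t + 3)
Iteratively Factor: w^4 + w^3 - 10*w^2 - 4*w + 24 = (w - 2)*(w^3 + 3*w^2 - 4*w - 12) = (w - 2)*(w + 2)*(w^2 + w - 6) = (w - 2)*(w + 2)*(w + 3)*(w - 2)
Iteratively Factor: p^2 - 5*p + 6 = (p - 3)*(p - 2)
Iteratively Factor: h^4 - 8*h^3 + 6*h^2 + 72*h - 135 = (h - 3)*(h^3 - 5*h^2 - 9*h + 45) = (h - 3)^2*(h^2 - 2*h - 15) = (h - 5)*(h - 3)^2*(h + 3)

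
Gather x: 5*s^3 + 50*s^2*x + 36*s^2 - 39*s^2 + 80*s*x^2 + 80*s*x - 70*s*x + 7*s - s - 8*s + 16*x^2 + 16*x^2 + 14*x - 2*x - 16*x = 5*s^3 - 3*s^2 - 2*s + x^2*(80*s + 32) + x*(50*s^2 + 10*s - 4)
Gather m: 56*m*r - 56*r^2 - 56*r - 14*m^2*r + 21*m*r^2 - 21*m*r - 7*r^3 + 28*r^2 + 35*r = -14*m^2*r + m*(21*r^2 + 35*r) - 7*r^3 - 28*r^2 - 21*r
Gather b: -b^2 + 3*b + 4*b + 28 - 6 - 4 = -b^2 + 7*b + 18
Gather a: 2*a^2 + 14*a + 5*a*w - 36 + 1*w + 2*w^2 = 2*a^2 + a*(5*w + 14) + 2*w^2 + w - 36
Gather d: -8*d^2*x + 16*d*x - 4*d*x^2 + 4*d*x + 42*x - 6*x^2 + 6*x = -8*d^2*x + d*(-4*x^2 + 20*x) - 6*x^2 + 48*x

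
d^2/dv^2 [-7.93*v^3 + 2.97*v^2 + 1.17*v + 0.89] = 5.94 - 47.58*v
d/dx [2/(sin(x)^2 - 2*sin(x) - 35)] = 4*(1 - sin(x))*cos(x)/((sin(x) - 7)^2*(sin(x) + 5)^2)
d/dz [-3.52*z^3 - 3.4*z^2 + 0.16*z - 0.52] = -10.56*z^2 - 6.8*z + 0.16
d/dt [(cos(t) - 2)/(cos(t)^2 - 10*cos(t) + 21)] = (cos(t)^2 - 4*cos(t) - 1)*sin(t)/(cos(t)^2 - 10*cos(t) + 21)^2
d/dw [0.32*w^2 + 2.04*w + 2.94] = 0.64*w + 2.04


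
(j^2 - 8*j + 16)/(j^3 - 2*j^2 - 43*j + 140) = (j - 4)/(j^2 + 2*j - 35)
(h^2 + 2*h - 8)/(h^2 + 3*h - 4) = (h - 2)/(h - 1)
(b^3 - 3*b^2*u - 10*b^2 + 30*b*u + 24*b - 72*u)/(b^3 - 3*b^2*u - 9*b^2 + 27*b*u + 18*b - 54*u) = (b - 4)/(b - 3)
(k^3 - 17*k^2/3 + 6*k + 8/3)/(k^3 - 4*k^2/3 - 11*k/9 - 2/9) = 3*(k - 4)/(3*k + 1)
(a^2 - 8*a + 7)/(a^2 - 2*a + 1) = (a - 7)/(a - 1)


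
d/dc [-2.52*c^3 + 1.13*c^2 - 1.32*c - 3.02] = -7.56*c^2 + 2.26*c - 1.32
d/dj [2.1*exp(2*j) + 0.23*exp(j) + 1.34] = (4.2*exp(j) + 0.23)*exp(j)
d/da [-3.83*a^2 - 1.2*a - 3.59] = -7.66*a - 1.2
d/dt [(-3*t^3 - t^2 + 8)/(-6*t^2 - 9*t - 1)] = 2*(9*t^4 + 27*t^3 + 9*t^2 + 49*t + 36)/(36*t^4 + 108*t^3 + 93*t^2 + 18*t + 1)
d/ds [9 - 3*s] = -3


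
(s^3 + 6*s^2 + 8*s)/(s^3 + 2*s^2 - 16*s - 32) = s/(s - 4)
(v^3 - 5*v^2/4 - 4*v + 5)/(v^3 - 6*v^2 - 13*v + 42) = (4*v^2 + 3*v - 10)/(4*(v^2 - 4*v - 21))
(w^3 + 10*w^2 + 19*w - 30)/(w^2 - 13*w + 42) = (w^3 + 10*w^2 + 19*w - 30)/(w^2 - 13*w + 42)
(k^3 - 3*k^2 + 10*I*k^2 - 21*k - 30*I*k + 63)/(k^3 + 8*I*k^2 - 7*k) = (k^2 + 3*k*(-1 + I) - 9*I)/(k*(k + I))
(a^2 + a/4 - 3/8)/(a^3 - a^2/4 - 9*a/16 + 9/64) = 8*(2*a - 1)/(16*a^2 - 16*a + 3)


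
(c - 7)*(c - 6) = c^2 - 13*c + 42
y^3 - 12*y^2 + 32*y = y*(y - 8)*(y - 4)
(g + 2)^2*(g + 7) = g^3 + 11*g^2 + 32*g + 28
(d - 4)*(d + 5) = d^2 + d - 20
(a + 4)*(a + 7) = a^2 + 11*a + 28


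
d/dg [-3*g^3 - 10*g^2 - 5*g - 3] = -9*g^2 - 20*g - 5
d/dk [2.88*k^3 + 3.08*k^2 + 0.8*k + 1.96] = 8.64*k^2 + 6.16*k + 0.8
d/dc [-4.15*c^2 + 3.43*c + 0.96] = 3.43 - 8.3*c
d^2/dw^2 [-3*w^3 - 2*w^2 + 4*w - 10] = -18*w - 4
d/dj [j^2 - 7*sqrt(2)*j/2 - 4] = 2*j - 7*sqrt(2)/2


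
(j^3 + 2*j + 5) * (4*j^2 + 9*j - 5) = 4*j^5 + 9*j^4 + 3*j^3 + 38*j^2 + 35*j - 25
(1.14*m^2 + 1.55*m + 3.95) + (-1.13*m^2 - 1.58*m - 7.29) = 0.01*m^2 - 0.03*m - 3.34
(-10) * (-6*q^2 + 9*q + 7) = 60*q^2 - 90*q - 70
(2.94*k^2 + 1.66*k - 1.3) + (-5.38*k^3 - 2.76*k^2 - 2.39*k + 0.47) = -5.38*k^3 + 0.18*k^2 - 0.73*k - 0.83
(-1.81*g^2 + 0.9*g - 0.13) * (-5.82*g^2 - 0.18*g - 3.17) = 10.5342*g^4 - 4.9122*g^3 + 6.3323*g^2 - 2.8296*g + 0.4121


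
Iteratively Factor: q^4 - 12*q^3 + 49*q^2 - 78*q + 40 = (q - 5)*(q^3 - 7*q^2 + 14*q - 8) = (q - 5)*(q - 1)*(q^2 - 6*q + 8) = (q - 5)*(q - 4)*(q - 1)*(q - 2)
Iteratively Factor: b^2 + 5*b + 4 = (b + 4)*(b + 1)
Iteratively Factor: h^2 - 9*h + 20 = (h - 4)*(h - 5)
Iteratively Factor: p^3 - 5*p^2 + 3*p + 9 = (p - 3)*(p^2 - 2*p - 3) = (p - 3)*(p + 1)*(p - 3)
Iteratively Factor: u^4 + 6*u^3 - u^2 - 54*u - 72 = (u + 4)*(u^3 + 2*u^2 - 9*u - 18) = (u + 2)*(u + 4)*(u^2 - 9) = (u + 2)*(u + 3)*(u + 4)*(u - 3)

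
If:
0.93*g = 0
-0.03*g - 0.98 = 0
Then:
No Solution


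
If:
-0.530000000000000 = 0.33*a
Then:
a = -1.61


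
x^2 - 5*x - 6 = (x - 6)*(x + 1)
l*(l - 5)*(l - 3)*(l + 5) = l^4 - 3*l^3 - 25*l^2 + 75*l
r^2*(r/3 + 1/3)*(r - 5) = r^4/3 - 4*r^3/3 - 5*r^2/3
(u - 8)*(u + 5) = u^2 - 3*u - 40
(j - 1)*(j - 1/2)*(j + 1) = j^3 - j^2/2 - j + 1/2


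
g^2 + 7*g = g*(g + 7)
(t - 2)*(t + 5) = t^2 + 3*t - 10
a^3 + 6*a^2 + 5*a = a*(a + 1)*(a + 5)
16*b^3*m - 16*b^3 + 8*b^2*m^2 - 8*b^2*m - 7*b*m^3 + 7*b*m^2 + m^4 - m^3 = (-4*b + m)^2*(b + m)*(m - 1)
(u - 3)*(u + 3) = u^2 - 9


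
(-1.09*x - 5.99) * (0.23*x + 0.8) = -0.2507*x^2 - 2.2497*x - 4.792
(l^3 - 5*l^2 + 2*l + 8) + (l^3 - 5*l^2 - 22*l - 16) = 2*l^3 - 10*l^2 - 20*l - 8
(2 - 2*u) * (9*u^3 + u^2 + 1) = -18*u^4 + 16*u^3 + 2*u^2 - 2*u + 2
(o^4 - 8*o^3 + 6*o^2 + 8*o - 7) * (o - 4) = o^5 - 12*o^4 + 38*o^3 - 16*o^2 - 39*o + 28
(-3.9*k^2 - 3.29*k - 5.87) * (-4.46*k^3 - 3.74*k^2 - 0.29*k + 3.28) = 17.394*k^5 + 29.2594*k^4 + 39.6158*k^3 + 10.1159*k^2 - 9.0889*k - 19.2536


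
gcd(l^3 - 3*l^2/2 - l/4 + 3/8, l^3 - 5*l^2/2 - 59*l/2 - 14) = l + 1/2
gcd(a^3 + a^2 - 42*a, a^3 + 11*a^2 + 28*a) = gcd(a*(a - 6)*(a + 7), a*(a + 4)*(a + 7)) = a^2 + 7*a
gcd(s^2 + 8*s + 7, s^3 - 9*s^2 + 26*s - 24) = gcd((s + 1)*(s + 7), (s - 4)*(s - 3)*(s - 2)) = 1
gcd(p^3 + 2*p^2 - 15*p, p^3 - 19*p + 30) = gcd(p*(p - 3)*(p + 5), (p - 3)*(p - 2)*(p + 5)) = p^2 + 2*p - 15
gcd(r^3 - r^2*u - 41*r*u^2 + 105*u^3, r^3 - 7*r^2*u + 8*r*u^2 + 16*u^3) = 1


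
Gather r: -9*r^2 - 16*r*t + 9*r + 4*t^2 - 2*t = -9*r^2 + r*(9 - 16*t) + 4*t^2 - 2*t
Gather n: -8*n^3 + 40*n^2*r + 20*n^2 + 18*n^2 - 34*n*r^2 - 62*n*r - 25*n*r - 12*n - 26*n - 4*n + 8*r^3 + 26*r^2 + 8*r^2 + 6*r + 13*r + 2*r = -8*n^3 + n^2*(40*r + 38) + n*(-34*r^2 - 87*r - 42) + 8*r^3 + 34*r^2 + 21*r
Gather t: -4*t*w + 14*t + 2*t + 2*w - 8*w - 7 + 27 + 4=t*(16 - 4*w) - 6*w + 24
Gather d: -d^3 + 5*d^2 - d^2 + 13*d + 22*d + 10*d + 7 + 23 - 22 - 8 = -d^3 + 4*d^2 + 45*d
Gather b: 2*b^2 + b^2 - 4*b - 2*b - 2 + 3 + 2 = 3*b^2 - 6*b + 3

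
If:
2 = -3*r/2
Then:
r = -4/3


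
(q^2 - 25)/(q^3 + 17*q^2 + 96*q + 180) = (q - 5)/(q^2 + 12*q + 36)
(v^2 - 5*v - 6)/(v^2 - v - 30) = (v + 1)/(v + 5)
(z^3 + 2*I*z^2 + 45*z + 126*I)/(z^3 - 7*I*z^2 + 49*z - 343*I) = (z^2 + 9*I*z - 18)/(z^2 + 49)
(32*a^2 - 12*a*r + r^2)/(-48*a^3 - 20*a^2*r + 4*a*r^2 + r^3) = (-8*a + r)/(12*a^2 + 8*a*r + r^2)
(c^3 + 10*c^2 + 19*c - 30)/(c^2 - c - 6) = (-c^3 - 10*c^2 - 19*c + 30)/(-c^2 + c + 6)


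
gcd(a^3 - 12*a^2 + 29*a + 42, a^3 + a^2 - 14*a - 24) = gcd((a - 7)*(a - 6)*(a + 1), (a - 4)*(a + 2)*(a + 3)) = 1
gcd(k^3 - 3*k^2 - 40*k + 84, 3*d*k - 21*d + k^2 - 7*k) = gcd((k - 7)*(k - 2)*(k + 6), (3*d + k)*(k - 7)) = k - 7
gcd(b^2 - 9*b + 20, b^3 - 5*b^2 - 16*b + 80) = b^2 - 9*b + 20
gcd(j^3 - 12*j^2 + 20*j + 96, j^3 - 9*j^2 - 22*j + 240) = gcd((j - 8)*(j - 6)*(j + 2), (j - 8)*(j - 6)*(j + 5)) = j^2 - 14*j + 48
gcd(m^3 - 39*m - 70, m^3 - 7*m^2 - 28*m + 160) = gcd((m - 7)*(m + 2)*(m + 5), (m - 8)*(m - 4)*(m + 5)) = m + 5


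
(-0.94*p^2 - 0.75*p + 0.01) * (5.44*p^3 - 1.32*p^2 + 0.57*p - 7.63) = -5.1136*p^5 - 2.8392*p^4 + 0.5086*p^3 + 6.7315*p^2 + 5.7282*p - 0.0763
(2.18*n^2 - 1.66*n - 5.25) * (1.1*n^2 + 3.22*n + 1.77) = 2.398*n^4 + 5.1936*n^3 - 7.2616*n^2 - 19.8432*n - 9.2925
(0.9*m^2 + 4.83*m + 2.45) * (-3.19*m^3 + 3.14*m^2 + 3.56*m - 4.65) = -2.871*m^5 - 12.5817*m^4 + 10.5547*m^3 + 20.7028*m^2 - 13.7375*m - 11.3925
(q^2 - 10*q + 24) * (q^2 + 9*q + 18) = q^4 - q^3 - 48*q^2 + 36*q + 432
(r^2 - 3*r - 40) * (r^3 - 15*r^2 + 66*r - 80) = r^5 - 18*r^4 + 71*r^3 + 322*r^2 - 2400*r + 3200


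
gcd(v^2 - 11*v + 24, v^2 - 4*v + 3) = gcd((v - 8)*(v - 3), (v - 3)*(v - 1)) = v - 3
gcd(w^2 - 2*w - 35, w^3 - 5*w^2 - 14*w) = w - 7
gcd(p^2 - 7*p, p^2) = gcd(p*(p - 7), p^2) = p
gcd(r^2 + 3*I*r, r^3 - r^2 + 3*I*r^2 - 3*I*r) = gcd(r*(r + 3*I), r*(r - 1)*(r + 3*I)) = r^2 + 3*I*r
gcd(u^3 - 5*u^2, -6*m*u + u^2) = u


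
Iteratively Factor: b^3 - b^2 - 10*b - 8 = (b + 1)*(b^2 - 2*b - 8) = (b + 1)*(b + 2)*(b - 4)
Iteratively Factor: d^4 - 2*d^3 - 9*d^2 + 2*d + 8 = (d + 2)*(d^3 - 4*d^2 - d + 4) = (d + 1)*(d + 2)*(d^2 - 5*d + 4) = (d - 4)*(d + 1)*(d + 2)*(d - 1)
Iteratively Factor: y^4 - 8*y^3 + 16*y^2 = (y - 4)*(y^3 - 4*y^2) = (y - 4)^2*(y^2) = y*(y - 4)^2*(y)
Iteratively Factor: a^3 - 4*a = (a - 2)*(a^2 + 2*a) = (a - 2)*(a + 2)*(a)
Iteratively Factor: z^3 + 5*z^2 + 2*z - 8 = (z + 4)*(z^2 + z - 2) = (z + 2)*(z + 4)*(z - 1)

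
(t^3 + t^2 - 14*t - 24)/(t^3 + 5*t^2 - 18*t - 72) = (t + 2)/(t + 6)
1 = 1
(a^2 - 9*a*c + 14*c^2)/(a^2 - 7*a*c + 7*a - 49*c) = (a - 2*c)/(a + 7)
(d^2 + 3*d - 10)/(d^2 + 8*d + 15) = (d - 2)/(d + 3)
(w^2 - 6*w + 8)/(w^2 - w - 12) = (w - 2)/(w + 3)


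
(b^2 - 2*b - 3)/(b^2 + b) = (b - 3)/b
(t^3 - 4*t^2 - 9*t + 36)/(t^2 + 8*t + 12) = (t^3 - 4*t^2 - 9*t + 36)/(t^2 + 8*t + 12)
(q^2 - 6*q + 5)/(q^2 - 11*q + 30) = (q - 1)/(q - 6)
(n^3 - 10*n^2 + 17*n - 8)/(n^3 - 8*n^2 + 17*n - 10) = (n^2 - 9*n + 8)/(n^2 - 7*n + 10)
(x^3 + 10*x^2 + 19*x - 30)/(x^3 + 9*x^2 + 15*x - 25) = (x + 6)/(x + 5)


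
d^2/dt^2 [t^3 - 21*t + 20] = 6*t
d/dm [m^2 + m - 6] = 2*m + 1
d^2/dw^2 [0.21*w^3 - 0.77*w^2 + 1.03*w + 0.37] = 1.26*w - 1.54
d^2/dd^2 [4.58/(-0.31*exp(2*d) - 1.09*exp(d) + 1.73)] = (-4.58*(0.62*exp(d) + 1.09)*(1.24*exp(d) + 2.18)*exp(d) + (5.6792*exp(d) + 4.9922)*(0.31*exp(2*d) + 1.09*exp(d) - 1.73))*exp(d)/(0.31*exp(2*d) + 1.09*exp(d) - 1.73)^3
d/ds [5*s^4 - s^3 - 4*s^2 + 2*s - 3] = 20*s^3 - 3*s^2 - 8*s + 2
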